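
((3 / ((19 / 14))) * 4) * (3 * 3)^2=13608 / 19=716.21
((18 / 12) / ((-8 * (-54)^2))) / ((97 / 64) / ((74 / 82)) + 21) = -37 / 13050315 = -0.00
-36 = -36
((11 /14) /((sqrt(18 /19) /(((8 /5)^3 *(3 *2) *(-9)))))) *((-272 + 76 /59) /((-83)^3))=-404794368 *sqrt(38) /29518503875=-0.08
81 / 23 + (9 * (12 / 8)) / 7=1755 / 322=5.45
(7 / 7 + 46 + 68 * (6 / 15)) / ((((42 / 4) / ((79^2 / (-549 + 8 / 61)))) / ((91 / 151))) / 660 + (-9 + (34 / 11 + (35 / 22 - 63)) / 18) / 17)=-24721532107272 / 240657018653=-102.73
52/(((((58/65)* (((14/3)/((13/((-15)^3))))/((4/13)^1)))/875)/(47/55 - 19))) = 674648/2871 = 234.99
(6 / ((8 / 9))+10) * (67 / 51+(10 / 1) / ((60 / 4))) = 6767 / 204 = 33.17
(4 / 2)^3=8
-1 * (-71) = 71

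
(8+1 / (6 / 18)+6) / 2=17 / 2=8.50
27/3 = 9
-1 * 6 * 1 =-6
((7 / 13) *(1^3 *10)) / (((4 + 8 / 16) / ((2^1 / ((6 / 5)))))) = 700 / 351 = 1.99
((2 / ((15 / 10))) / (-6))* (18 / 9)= -4 / 9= -0.44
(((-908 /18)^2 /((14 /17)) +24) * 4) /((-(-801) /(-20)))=-141247520 /454167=-311.00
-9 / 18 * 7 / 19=-7 / 38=-0.18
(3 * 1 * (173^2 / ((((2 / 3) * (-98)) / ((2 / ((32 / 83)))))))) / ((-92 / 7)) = 22356963 / 41216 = 542.43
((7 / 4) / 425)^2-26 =-75139951 / 2890000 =-26.00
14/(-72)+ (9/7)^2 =2573/1764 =1.46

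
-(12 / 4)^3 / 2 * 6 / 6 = -27 / 2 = -13.50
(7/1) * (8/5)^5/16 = 4.59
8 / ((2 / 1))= 4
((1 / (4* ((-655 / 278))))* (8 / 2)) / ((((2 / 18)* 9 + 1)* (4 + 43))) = -139 / 30785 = -0.00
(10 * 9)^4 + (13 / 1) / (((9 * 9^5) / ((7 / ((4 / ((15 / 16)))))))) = 743847338880455 / 11337408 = 65610000.00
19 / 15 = 1.27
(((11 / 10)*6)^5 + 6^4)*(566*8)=195543459504 / 3125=62573907.04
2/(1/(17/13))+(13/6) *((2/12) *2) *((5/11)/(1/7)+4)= 20083/2574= 7.80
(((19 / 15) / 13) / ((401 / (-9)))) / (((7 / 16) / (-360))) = 1.80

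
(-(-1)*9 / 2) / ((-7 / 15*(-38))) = 135 / 532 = 0.25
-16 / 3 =-5.33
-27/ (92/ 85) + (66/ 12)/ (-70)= -40289/ 1610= -25.02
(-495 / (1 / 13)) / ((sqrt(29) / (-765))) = 914136.37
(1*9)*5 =45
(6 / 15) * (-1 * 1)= -2 / 5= -0.40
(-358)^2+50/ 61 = 128164.82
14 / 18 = 7 / 9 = 0.78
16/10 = 8/5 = 1.60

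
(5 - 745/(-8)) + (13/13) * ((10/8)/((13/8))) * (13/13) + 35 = 13925/104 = 133.89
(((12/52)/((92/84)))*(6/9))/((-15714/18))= -14/87009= -0.00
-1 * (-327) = 327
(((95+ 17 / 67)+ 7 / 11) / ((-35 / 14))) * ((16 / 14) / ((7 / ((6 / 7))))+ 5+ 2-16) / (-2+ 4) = 214769169 / 1263955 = 169.92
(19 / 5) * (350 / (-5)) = -266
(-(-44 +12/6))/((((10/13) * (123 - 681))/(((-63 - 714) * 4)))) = 47138/155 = 304.12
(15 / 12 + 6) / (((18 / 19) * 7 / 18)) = 551 / 28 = 19.68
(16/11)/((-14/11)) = -8/7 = -1.14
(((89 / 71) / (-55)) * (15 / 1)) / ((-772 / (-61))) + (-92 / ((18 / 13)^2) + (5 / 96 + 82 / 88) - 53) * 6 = -39073218817 / 65116656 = -600.05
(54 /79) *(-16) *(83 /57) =-23904 /1501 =-15.93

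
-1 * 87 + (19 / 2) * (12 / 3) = -49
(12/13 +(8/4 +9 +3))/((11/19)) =3686/143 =25.78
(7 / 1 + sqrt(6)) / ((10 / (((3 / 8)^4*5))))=81*sqrt(6) / 8192 + 567 / 8192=0.09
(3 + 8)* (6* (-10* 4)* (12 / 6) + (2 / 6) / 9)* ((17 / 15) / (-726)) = 8.24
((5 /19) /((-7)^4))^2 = 25 /2081093161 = 0.00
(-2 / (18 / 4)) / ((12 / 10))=-10 / 27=-0.37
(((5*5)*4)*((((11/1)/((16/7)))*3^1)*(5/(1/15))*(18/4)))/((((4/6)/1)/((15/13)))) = 175415625/208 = 843344.35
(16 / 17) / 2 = 8 / 17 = 0.47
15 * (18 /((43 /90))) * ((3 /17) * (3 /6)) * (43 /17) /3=42.04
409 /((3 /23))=9407 /3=3135.67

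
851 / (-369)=-851 / 369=-2.31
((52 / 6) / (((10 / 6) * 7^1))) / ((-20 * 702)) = -1 / 18900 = -0.00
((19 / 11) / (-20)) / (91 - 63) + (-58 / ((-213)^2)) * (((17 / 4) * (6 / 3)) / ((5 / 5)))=-0.01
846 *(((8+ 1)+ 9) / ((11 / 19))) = 289332 / 11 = 26302.91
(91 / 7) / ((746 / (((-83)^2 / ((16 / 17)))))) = 1522469 / 11936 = 127.55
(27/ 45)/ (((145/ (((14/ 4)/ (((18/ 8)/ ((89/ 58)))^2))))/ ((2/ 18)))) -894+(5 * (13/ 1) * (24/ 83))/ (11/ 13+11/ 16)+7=-118329238271203/ 135272978775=-874.74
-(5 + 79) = -84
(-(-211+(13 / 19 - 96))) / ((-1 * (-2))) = 2910 / 19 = 153.16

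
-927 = -927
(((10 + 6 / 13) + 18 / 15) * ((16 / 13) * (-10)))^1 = -24256 / 169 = -143.53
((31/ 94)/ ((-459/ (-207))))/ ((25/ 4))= 1426/ 59925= 0.02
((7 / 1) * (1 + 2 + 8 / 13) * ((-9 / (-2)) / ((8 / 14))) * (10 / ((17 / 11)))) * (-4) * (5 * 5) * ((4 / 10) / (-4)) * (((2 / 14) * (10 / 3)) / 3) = 452375 / 221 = 2046.95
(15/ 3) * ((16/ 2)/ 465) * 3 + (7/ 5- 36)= -5323/ 155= -34.34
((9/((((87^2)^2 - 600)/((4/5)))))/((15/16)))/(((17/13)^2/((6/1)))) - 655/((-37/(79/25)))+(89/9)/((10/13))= 6321601062864301/91888949785950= 68.80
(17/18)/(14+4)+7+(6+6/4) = 4715/324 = 14.55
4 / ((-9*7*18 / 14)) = -4 / 81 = -0.05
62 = 62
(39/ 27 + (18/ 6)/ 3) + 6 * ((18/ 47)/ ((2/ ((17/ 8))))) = 8267/ 1692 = 4.89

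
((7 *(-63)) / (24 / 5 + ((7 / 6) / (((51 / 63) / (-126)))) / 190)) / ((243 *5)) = -31654 / 335259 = -0.09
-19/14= -1.36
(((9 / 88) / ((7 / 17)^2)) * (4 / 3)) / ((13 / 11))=867 / 1274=0.68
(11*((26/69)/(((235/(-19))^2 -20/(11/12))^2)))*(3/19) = 237362554/6239189236175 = 0.00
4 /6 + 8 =26 /3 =8.67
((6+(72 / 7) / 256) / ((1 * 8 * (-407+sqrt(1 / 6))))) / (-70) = 1353 * sqrt(6) / 124673937920+1652013 / 62336968960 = 0.00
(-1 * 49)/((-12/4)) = 16.33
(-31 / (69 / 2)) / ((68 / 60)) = -310 / 391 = -0.79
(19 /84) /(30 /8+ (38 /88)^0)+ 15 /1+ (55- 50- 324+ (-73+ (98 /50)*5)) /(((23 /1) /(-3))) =156733 /2415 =64.90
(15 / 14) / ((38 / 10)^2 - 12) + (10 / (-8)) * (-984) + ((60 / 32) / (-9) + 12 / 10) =63098513 / 51240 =1231.43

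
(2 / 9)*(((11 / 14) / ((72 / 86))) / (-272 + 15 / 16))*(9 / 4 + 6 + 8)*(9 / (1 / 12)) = -122980 / 91077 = -1.35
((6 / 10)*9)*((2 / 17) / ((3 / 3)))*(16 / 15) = 288 / 425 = 0.68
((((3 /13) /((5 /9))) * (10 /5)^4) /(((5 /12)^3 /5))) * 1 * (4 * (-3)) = -8957952 /1625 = -5512.59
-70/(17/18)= -1260/17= -74.12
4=4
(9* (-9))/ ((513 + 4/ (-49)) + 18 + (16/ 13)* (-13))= -3969/ 25231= -0.16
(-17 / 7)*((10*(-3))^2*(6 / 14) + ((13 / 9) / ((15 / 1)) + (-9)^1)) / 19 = -48.16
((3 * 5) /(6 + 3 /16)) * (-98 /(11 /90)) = -235200 /121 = -1943.80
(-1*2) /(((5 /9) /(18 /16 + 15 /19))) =-2619 /380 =-6.89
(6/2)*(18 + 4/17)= 930/17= 54.71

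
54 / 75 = 18 / 25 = 0.72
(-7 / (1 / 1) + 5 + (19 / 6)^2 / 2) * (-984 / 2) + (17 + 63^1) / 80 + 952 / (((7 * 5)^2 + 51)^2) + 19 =-446577970 / 305283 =-1462.83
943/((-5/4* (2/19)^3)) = -6468037/10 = -646803.70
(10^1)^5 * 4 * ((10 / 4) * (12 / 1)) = 12000000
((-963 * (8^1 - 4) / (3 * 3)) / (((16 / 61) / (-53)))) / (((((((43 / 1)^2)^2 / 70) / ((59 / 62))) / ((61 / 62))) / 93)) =130725595245 / 847862648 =154.18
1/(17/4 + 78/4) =0.04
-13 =-13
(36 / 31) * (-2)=-72 / 31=-2.32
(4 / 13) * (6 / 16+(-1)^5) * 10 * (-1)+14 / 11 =457 / 143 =3.20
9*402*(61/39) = 73566/13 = 5658.92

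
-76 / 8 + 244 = 469 / 2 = 234.50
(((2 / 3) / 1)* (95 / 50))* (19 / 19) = 19 / 15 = 1.27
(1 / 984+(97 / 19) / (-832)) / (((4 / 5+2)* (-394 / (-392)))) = -348425 / 191521824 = -0.00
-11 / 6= -1.83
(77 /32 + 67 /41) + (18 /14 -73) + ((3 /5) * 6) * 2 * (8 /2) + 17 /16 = -1736299 /45920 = -37.81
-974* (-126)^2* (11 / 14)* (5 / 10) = -6074838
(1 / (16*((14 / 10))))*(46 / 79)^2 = 2645 / 174748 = 0.02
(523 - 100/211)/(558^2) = 36751/21899268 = 0.00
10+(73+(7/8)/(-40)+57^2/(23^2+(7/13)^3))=8288381607/93004480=89.12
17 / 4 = 4.25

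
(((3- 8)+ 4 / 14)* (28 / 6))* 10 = -220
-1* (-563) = 563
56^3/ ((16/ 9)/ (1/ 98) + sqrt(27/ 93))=76827082752/ 76216615-42674688 * sqrt(31)/ 76216615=1004.89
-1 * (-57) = 57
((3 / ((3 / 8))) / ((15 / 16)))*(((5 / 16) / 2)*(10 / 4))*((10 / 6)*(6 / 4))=25 / 3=8.33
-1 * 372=-372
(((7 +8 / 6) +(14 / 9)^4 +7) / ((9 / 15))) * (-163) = -113299670 / 19683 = -5756.22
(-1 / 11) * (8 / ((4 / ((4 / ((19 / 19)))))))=-8 / 11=-0.73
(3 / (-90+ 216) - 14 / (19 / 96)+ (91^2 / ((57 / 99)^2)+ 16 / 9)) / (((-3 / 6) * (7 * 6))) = -1133133545 / 955206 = -1186.27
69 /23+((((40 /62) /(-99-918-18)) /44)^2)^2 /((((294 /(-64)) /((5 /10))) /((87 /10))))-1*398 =-2402492705833642725771007 /6082260014768715761445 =-395.00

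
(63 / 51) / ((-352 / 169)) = -0.59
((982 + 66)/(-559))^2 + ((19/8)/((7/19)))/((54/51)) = 3024786329/314980848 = 9.60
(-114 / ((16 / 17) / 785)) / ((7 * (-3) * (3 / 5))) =1267775 / 168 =7546.28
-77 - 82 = -159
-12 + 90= 78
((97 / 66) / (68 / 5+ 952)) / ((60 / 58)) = 2813 / 1911888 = 0.00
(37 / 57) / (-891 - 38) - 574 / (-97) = 30391433 / 5136441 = 5.92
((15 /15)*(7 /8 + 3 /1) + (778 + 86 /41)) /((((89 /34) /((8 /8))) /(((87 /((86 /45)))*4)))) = 17114152365 /313814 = 54535.97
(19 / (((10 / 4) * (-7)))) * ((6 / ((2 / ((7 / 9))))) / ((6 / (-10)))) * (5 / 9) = 2.35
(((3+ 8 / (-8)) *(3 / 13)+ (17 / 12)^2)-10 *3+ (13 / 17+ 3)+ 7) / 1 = -533587 / 31824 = -16.77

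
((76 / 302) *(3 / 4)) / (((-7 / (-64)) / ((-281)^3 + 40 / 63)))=-849890698144 / 22197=-38288538.91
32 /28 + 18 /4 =79 /14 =5.64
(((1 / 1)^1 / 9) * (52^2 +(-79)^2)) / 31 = 8945 / 279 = 32.06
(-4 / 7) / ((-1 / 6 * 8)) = 3 / 7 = 0.43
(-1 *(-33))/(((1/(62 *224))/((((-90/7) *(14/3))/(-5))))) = 5499648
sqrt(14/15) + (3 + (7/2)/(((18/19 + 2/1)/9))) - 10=sqrt(210)/15 + 59/16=4.65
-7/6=-1.17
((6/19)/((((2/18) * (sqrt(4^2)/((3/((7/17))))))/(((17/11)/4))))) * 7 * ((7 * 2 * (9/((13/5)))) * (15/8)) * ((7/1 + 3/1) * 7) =3871263375/43472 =89051.88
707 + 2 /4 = 707.50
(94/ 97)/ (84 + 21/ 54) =1692/ 147343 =0.01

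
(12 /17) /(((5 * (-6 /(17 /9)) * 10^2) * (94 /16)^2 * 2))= -16 /2485125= -0.00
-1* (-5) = 5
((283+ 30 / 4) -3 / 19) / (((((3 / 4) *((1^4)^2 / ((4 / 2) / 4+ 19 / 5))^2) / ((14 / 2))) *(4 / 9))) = 428400357 / 3800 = 112736.94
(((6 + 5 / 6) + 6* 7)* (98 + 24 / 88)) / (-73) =-316733 / 4818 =-65.74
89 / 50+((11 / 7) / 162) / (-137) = 3456578 / 1941975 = 1.78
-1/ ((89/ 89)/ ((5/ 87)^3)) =-125/ 658503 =-0.00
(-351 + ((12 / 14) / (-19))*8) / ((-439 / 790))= 36917490 / 58387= 632.29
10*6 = 60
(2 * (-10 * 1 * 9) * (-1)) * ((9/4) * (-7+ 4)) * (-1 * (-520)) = -631800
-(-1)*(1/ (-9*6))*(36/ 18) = -1/ 27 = -0.04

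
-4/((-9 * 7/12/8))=128/21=6.10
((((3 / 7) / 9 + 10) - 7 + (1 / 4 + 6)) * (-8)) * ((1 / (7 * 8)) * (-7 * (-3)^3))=-7029 / 28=-251.04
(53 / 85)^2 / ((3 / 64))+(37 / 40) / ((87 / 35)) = 8.67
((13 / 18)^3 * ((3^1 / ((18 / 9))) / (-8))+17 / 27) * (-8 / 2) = -17387 / 7776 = -2.24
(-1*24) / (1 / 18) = -432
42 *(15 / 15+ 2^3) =378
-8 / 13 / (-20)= 2 / 65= 0.03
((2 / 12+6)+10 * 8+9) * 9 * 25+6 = 42837 / 2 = 21418.50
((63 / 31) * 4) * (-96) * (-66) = 1596672 / 31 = 51505.55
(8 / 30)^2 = 16 / 225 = 0.07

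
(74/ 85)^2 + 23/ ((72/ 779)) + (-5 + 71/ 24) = 64391261/ 260100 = 247.56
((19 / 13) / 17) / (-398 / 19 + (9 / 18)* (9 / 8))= -5776 / 1369537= -0.00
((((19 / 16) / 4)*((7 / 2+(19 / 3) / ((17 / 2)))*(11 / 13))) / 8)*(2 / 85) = 90497 / 28853760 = 0.00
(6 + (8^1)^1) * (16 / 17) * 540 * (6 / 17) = 725760 / 289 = 2511.28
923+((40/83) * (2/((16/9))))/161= 923.00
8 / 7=1.14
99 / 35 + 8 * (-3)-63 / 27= -2468 / 105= -23.50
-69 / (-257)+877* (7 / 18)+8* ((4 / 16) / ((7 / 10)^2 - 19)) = 341.22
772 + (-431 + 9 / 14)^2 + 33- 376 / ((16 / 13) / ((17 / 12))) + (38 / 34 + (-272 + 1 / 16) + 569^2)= 20354641241 / 39984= 509069.66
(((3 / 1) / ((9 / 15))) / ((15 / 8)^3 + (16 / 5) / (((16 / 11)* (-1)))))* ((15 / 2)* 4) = 384000 / 11243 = 34.15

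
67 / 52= 1.29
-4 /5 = -0.80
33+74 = 107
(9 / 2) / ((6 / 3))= 9 / 4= 2.25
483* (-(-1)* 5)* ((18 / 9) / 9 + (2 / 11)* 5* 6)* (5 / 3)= 22848.99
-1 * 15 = -15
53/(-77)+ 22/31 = 51/2387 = 0.02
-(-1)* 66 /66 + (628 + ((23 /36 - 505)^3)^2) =35831464704803633324076793 /2176782336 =16460747642158206.73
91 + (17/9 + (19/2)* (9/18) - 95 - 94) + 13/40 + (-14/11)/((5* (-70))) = -1802443/19800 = -91.03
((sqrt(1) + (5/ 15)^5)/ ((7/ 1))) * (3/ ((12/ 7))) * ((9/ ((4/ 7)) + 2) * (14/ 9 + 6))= 73627/ 2187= 33.67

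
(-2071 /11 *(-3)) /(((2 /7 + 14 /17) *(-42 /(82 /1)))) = -994.14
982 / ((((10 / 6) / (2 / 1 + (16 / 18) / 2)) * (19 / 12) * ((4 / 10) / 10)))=432080 / 19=22741.05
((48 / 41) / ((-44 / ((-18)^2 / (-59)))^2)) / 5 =314928 / 86346205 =0.00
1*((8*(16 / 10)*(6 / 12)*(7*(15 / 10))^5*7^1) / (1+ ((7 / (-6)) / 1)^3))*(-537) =3316061302344 / 635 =5222143783.22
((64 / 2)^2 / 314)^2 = 262144 / 24649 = 10.64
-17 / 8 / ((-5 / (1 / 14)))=17 / 560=0.03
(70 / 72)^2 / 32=1225 / 41472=0.03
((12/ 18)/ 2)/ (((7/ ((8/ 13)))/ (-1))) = -8/ 273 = -0.03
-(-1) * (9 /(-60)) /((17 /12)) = -9 /85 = -0.11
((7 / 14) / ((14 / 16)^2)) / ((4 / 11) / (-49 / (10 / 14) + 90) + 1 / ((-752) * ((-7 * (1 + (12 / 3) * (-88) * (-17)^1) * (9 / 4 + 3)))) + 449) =127136338560 / 87413513800957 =0.00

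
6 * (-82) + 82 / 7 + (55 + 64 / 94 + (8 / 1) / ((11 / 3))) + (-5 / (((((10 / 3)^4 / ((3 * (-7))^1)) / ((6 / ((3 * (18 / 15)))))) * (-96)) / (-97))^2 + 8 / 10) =-1251195774839291 / 2964684800000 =-422.03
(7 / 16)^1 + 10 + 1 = 183 / 16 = 11.44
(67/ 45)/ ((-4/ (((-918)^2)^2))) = -1321730849772/ 5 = -264346169954.40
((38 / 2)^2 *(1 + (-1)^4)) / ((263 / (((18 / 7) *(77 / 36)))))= 3971 / 263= 15.10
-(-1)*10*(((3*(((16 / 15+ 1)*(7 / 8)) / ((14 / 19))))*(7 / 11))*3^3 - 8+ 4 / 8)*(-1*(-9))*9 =8482401 / 88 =96390.92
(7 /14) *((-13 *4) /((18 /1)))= -13 /9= -1.44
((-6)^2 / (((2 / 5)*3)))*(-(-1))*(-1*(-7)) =210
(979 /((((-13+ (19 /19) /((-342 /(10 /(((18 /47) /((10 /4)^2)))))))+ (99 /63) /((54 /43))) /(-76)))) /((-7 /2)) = -1832124096 /1053673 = -1738.80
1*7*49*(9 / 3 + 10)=4459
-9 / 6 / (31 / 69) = -207 / 62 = -3.34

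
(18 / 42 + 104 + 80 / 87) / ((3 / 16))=1026512 / 1827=561.86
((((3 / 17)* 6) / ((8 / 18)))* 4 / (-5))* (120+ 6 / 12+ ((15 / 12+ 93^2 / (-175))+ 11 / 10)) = -4163319 / 29750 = -139.94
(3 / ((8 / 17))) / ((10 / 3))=153 / 80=1.91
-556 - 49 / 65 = -36189 / 65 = -556.75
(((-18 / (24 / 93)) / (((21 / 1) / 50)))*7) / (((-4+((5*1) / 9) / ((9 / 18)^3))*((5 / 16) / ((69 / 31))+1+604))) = -115506 / 26723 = -4.32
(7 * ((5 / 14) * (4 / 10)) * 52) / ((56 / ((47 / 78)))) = 47 / 84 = 0.56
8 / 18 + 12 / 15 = 56 / 45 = 1.24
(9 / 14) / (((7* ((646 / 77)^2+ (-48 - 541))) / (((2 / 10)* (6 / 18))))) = -121 / 10249550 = -0.00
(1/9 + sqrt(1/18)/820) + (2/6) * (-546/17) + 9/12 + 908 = 898.16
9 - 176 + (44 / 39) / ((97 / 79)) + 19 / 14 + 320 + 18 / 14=8291821 / 52962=156.56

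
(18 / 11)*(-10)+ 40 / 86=-7520 / 473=-15.90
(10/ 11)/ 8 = 5/ 44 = 0.11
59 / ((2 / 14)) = 413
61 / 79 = 0.77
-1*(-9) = 9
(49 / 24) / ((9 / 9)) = 2.04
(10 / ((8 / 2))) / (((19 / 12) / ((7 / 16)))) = 0.69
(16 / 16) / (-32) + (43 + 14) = 1823 / 32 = 56.97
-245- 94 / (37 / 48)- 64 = -15945 / 37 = -430.95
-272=-272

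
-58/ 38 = -29/ 19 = -1.53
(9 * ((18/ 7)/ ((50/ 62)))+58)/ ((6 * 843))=7586/ 442575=0.02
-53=-53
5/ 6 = 0.83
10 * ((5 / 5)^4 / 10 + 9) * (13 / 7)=169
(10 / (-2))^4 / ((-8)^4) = 625 / 4096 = 0.15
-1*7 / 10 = -7 / 10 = -0.70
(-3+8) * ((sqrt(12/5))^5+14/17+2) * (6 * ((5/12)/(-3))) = -48.95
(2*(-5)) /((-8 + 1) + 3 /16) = 160 /109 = 1.47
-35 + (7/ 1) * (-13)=-126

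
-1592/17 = -93.65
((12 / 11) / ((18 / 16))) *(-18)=-17.45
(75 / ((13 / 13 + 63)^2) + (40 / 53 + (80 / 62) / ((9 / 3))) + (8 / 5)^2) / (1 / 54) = 17094290859 / 84121600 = 203.21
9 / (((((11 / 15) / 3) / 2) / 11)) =810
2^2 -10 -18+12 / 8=-45 / 2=-22.50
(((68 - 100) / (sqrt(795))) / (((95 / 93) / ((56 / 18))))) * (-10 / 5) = 55552 * sqrt(795) / 226575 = 6.91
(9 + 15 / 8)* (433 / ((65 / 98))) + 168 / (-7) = 1839639 / 260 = 7075.53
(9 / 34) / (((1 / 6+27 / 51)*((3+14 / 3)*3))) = 0.02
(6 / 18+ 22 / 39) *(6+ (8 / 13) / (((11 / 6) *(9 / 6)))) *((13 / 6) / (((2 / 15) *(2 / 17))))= 1323875 / 1716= 771.49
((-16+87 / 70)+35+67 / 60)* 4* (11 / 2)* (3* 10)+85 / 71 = 7006946 / 497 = 14098.48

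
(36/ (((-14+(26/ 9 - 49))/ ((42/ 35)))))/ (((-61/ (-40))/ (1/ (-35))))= 15552/ 1155035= 0.01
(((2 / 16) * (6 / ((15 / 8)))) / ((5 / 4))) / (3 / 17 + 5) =17 / 275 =0.06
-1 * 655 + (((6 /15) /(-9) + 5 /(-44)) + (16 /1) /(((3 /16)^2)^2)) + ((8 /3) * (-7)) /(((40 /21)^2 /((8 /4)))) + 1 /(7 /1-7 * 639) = 111055428839 /9043650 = 12279.93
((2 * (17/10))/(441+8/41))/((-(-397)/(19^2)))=251617/35906665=0.01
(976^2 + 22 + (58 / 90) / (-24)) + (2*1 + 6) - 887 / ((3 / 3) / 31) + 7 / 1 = 999125251 / 1080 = 925115.97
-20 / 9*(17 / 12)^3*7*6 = -171955 / 648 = -265.36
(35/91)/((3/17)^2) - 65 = -6160/117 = -52.65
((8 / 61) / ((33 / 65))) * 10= 5200 / 2013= 2.58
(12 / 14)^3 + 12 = 4332 / 343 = 12.63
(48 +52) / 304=25 / 76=0.33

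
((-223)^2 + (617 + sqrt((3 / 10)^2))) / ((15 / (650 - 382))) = 22488014 / 25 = 899520.56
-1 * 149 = -149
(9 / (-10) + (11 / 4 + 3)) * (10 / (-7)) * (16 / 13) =-776 / 91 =-8.53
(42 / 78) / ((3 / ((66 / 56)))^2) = 121 / 1456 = 0.08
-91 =-91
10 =10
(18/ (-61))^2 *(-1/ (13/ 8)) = -2592/ 48373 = -0.05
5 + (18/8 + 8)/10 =241/40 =6.02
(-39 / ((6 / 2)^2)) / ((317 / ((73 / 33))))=-949 / 31383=-0.03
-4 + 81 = 77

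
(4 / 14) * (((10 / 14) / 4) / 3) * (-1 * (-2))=5 / 147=0.03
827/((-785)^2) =827/616225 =0.00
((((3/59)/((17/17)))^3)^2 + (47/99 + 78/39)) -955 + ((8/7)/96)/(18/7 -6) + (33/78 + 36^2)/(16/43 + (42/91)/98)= 3431468448006356436797/1379173871461354848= 2488.06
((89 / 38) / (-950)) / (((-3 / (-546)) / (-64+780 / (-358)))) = 47970377 / 1615475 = 29.69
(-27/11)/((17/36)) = -972/187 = -5.20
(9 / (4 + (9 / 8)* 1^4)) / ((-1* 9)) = -8 / 41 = -0.20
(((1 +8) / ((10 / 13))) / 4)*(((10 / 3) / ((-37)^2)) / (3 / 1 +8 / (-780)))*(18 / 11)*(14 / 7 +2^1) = 136890 / 8779397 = 0.02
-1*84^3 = -592704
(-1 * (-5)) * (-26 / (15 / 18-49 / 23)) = 17940 / 179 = 100.22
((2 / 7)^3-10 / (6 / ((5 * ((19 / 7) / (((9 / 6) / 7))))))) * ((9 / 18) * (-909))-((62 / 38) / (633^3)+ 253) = 47711.40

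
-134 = -134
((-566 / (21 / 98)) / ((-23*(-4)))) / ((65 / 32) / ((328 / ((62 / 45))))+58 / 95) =-2962942080 / 63888043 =-46.38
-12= -12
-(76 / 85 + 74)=-6366 / 85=-74.89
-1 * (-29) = 29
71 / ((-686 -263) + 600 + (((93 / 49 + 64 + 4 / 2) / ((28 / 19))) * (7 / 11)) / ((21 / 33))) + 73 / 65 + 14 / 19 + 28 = 3041266107 / 102656905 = 29.63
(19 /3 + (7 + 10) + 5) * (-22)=-1870 /3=-623.33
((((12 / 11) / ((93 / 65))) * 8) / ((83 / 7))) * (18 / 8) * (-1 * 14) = -458640 / 28303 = -16.20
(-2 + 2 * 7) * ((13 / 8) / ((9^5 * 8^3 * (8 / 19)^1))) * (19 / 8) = 4693 / 1289945088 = 0.00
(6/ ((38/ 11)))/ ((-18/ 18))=-33/ 19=-1.74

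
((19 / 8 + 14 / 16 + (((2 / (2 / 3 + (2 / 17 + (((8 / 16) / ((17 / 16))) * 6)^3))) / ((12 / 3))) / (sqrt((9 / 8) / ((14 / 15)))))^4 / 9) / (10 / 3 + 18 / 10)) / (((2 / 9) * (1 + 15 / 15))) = 116645959684408272168961 / 81884798640114185210880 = 1.42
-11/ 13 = -0.85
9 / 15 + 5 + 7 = 63 / 5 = 12.60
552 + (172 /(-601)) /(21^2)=146302460 /265041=552.00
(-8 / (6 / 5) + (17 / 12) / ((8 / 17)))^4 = 187388721 / 1048576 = 178.71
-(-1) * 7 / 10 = 7 / 10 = 0.70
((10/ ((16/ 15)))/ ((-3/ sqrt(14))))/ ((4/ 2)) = -5.85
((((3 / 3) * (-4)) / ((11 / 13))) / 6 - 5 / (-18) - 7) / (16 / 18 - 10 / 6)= 1487 / 154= 9.66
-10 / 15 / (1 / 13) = -26 / 3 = -8.67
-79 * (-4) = 316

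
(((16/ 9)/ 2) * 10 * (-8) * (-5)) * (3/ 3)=3200/ 9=355.56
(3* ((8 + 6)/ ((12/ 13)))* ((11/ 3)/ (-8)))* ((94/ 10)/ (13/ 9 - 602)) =3003/ 9200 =0.33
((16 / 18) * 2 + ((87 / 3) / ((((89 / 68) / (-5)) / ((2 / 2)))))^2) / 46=437551568 / 1639647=266.86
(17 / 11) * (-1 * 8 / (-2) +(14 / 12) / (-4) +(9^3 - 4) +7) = 300169 / 264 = 1137.00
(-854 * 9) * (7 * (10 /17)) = -538020 /17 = -31648.24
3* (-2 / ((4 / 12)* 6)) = -3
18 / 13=1.38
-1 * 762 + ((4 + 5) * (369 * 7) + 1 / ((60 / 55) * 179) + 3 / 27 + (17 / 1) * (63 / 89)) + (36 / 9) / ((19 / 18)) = 22500.94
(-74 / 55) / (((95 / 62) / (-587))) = 2693156 / 5225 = 515.44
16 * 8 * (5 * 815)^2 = 2125520000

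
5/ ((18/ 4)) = 10/ 9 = 1.11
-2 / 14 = -1 / 7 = -0.14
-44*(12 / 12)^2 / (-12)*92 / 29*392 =396704 / 87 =4559.82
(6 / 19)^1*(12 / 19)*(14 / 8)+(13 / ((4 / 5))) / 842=447833 / 1215848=0.37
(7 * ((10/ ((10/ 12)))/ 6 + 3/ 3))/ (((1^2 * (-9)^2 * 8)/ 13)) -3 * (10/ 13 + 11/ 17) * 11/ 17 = -1889177/ 811512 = -2.33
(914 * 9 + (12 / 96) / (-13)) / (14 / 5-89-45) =-4277515 / 68224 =-62.70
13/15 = 0.87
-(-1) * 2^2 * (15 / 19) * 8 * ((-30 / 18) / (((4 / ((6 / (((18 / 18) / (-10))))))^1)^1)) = 12000 / 19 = 631.58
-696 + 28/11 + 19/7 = -53187/77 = -690.74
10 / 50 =1 / 5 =0.20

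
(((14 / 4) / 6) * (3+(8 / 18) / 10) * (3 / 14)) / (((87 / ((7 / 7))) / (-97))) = -13289 / 31320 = -0.42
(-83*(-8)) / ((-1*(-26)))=332 / 13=25.54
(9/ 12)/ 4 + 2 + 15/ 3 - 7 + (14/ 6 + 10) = 601/ 48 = 12.52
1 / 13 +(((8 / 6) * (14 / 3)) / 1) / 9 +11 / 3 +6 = 10988 / 1053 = 10.43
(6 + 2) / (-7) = -8 / 7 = -1.14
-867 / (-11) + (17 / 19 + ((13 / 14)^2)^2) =645979809 / 8028944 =80.46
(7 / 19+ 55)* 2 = 2104 / 19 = 110.74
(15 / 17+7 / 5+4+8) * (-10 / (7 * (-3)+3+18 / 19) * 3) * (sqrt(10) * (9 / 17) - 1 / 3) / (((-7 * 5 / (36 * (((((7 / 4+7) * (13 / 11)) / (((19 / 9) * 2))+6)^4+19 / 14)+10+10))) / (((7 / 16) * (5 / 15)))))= 169942778533101309913 / 26432133107466240 - 169942778533101309913 * sqrt(10) / 16642454178775040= -25861.89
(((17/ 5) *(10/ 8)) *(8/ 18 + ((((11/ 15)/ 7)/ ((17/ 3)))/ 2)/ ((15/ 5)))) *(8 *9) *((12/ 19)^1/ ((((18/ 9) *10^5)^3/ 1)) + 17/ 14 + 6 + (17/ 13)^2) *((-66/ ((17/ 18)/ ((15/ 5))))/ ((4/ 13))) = -1713285817155000015156228087/ 2057510000000000000000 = -832698.66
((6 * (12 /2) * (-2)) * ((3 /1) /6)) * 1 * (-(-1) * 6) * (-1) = 216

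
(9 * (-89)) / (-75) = 267 / 25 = 10.68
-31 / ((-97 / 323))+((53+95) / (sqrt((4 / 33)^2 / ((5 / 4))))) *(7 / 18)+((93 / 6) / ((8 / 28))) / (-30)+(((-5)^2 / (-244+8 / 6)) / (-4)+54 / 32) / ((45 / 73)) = 147160569 / 1412320+2849 *sqrt(5) / 12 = 635.08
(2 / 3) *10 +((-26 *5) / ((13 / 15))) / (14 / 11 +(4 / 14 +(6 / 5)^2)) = -125135 / 2886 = -43.36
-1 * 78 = -78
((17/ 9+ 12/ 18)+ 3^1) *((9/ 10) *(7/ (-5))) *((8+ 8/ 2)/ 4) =-21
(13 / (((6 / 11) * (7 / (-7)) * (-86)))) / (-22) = -13 / 1032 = -0.01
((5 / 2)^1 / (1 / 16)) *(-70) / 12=-233.33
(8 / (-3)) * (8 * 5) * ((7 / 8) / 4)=-70 / 3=-23.33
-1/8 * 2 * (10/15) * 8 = -4/3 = -1.33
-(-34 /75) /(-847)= -34 /63525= -0.00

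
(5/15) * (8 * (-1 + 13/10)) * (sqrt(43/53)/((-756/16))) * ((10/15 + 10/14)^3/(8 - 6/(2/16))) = 0.00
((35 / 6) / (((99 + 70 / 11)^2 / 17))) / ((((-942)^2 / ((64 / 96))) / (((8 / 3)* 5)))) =719950 / 8045859608667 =0.00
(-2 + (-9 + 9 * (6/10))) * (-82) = 459.20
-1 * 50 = -50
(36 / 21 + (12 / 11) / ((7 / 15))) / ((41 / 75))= 23400 / 3157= 7.41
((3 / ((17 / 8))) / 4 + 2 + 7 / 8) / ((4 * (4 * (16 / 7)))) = 3073 / 34816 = 0.09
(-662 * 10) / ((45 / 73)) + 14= -96526 / 9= -10725.11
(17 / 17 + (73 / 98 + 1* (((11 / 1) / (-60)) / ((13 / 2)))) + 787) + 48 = 7994828 / 9555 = 836.72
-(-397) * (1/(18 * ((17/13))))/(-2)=-5161/612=-8.43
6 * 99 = 594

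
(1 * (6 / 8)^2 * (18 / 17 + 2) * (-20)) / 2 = -17.21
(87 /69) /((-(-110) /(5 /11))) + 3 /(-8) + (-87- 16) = -2301425 /22264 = -103.37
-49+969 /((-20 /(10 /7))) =-1655 /14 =-118.21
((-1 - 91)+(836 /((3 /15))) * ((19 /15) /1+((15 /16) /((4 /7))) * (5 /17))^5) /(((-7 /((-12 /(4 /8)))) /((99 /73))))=43526850894997001633958593 /136942397014671360000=317847.88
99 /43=2.30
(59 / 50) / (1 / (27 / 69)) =531 / 1150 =0.46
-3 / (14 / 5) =-15 / 14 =-1.07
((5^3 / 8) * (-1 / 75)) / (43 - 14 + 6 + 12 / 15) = -25 / 4296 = -0.01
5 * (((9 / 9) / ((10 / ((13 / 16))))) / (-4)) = -13 / 128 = -0.10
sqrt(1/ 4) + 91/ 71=253/ 142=1.78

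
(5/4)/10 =1/8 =0.12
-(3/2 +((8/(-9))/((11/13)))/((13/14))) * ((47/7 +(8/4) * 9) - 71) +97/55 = 659/35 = 18.83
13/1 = 13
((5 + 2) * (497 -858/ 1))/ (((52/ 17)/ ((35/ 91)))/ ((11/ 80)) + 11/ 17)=-472549/ 10937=-43.21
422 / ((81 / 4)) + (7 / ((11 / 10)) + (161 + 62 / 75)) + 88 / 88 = 4232914 / 22275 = 190.03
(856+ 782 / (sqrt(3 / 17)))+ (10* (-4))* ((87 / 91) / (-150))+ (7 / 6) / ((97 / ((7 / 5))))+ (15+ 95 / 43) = 9946180633 / 11386830+ 782* sqrt(51) / 3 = 2735.01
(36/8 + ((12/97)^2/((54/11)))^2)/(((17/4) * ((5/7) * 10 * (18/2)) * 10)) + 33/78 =0.42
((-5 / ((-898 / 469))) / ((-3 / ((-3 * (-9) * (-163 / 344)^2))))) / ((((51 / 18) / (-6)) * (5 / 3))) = 3027989223 / 451629344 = 6.70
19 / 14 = 1.36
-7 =-7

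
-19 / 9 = -2.11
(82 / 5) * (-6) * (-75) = 7380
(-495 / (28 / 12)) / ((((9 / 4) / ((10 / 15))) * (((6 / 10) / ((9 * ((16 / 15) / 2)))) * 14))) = -1760 / 49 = -35.92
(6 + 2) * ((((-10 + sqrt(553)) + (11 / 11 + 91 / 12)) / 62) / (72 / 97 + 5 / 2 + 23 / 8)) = 0.47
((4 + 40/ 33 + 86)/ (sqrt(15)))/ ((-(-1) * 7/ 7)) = 602 * sqrt(15)/ 99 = 23.55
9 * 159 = 1431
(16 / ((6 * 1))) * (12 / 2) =16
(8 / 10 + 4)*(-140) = -672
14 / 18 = 7 / 9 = 0.78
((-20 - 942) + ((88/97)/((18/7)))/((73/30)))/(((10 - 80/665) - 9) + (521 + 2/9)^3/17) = -5613093820089/48608540844158122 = -0.00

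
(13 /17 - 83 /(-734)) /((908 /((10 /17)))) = 54765 /96305204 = 0.00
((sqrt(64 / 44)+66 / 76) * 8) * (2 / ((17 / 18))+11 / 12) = 6809 / 323+4952 * sqrt(11) / 561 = 50.36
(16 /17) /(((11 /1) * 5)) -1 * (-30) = 28066 /935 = 30.02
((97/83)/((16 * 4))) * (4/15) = 97/19920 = 0.00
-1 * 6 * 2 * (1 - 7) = 72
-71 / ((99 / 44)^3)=-4544 / 729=-6.23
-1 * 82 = -82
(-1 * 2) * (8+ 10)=-36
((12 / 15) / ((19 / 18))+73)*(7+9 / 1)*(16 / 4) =448448 / 95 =4720.51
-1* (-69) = 69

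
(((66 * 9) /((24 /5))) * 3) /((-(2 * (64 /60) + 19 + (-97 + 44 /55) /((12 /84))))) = 0.57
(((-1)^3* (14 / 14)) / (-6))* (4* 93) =62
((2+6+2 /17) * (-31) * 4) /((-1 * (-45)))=-5704 /255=-22.37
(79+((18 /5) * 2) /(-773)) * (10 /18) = 305299 /6957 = 43.88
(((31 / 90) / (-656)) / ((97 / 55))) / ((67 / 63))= -2387 / 8526688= -0.00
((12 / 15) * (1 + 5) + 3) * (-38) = -1482 / 5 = -296.40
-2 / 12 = -1 / 6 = -0.17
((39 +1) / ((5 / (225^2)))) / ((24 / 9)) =151875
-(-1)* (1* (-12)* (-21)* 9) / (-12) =-189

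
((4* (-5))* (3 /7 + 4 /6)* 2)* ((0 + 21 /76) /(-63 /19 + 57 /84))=280 /61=4.59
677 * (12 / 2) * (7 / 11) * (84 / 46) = 1194228 / 253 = 4720.27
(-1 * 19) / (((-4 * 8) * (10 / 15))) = 57 / 64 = 0.89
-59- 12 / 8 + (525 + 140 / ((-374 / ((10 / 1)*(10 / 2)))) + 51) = 185797 / 374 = 496.78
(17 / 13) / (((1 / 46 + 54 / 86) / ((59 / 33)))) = 1983934 / 551265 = 3.60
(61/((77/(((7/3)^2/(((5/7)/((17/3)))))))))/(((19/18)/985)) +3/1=20022203/627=31933.34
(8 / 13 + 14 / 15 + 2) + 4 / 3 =952 / 195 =4.88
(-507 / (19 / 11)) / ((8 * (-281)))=5577 / 42712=0.13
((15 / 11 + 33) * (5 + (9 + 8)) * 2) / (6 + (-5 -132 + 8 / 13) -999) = -3276 / 2447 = -1.34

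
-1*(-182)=182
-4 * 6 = -24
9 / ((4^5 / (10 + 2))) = 0.11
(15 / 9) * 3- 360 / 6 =-55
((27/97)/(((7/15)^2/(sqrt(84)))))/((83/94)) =1142100 *sqrt(21)/394499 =13.27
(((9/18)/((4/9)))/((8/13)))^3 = 1601613/262144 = 6.11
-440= -440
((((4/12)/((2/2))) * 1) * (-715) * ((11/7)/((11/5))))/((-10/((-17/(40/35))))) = -12155/48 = -253.23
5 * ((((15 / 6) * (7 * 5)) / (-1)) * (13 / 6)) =-11375 / 12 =-947.92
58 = 58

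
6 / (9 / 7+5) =21 / 22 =0.95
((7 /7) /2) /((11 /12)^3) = 864 /1331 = 0.65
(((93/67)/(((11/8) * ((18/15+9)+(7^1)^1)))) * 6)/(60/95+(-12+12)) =17670/31691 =0.56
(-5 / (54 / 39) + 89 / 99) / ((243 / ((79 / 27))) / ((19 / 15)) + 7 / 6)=-268679 / 6610967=-0.04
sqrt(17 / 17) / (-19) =-1 / 19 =-0.05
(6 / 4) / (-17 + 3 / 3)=-3 / 32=-0.09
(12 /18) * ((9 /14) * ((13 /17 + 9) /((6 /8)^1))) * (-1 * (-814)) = 540496 /119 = 4541.98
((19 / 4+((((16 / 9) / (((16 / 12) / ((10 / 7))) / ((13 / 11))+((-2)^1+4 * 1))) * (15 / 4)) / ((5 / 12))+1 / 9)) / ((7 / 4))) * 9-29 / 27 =53.42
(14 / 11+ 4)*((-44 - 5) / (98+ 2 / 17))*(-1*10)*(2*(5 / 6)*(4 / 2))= 1207850 / 13761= 87.77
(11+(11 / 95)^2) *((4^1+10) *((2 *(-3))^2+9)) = 12523896 / 1805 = 6938.45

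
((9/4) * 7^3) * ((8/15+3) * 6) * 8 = 654444/5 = 130888.80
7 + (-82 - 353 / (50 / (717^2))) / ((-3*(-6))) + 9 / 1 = -181463117 / 900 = -201625.69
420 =420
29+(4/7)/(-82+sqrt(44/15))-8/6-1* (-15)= 42.66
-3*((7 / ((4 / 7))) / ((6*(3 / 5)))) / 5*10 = -245 / 12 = -20.42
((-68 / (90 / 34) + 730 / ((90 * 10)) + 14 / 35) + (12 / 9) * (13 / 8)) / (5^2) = -0.89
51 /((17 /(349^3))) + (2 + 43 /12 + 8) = 1530307927 /12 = 127525660.58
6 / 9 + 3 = 11 / 3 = 3.67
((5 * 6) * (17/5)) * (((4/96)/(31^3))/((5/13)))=221/595820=0.00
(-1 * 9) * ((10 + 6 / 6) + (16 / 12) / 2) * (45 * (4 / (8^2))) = -4725 / 16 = -295.31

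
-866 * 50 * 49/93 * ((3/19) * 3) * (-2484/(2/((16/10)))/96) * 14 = 1844605980/589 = 3131758.88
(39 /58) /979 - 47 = -2668715 /56782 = -47.00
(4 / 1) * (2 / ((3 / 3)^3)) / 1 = 8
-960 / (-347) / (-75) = -64 / 1735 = -0.04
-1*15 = -15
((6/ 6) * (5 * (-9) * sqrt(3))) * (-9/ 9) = 45 * sqrt(3) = 77.94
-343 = -343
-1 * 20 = -20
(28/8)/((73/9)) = 63/146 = 0.43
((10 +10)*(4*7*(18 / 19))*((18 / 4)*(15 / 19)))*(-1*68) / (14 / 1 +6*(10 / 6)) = -1927800 / 361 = -5340.17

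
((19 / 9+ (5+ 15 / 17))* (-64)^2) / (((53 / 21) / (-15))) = -175329280 / 901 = -194594.10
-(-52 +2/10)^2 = -67081/25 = -2683.24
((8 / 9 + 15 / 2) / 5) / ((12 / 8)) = 151 / 135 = 1.12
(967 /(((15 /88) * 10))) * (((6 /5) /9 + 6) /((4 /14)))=13700456 /1125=12178.18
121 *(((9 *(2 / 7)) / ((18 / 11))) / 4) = 1331 / 28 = 47.54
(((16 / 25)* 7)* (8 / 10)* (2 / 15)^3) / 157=3584 / 66234375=0.00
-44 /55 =-4 /5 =-0.80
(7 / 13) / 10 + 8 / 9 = 1103 / 1170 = 0.94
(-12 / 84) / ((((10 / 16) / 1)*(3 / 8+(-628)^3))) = 64 / 69348482455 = 0.00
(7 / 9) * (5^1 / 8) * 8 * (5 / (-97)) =-175 / 873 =-0.20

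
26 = 26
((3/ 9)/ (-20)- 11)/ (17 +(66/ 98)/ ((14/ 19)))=-226723/ 368670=-0.61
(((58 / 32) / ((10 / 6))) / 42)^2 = 841 / 1254400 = 0.00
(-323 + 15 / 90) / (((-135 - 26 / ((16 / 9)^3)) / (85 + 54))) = 275704832 / 857871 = 321.38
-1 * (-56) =56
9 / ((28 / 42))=27 / 2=13.50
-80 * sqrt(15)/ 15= -16 * sqrt(15)/ 3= -20.66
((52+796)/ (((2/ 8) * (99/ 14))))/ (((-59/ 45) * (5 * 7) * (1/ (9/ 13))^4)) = -44509824/ 18536089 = -2.40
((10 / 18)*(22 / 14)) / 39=0.02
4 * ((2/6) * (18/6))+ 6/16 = 35/8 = 4.38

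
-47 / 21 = -2.24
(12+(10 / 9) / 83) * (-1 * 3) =-8974 / 249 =-36.04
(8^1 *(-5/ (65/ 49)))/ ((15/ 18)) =-2352/ 65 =-36.18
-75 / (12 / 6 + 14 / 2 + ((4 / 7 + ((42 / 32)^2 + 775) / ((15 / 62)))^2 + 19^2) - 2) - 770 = -770.00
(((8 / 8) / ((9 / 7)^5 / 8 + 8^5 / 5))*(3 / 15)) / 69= 134456 / 304024312257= 0.00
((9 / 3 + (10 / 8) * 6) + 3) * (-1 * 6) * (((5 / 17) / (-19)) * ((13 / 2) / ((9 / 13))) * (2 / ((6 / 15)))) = 38025 / 646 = 58.86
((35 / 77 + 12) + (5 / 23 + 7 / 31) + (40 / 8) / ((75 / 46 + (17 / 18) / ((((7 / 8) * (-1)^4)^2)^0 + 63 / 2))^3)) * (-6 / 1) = -83.95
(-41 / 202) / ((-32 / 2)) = 0.01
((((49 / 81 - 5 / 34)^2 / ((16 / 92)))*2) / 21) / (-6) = -36572783 / 1911298032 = -0.02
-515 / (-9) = 515 / 9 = 57.22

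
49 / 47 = 1.04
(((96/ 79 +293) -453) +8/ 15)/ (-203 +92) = 187528/ 131535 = 1.43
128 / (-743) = -128 / 743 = -0.17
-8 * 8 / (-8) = 8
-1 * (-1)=1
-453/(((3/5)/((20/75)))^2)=-2416/27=-89.48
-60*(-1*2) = 120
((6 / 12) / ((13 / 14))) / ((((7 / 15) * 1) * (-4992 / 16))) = -5 / 1352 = -0.00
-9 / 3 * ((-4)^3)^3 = 786432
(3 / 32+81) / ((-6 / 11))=-9515 / 64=-148.67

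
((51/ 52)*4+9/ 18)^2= 13225/ 676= 19.56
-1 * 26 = -26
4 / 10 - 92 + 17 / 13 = -5869 / 65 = -90.29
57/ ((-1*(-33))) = 19/ 11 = 1.73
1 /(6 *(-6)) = -1 /36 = -0.03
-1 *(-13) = 13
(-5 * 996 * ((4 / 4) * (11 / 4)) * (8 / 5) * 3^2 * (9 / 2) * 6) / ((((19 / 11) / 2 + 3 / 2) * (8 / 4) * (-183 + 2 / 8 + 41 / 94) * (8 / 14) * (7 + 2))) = 178423938 / 148525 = 1201.31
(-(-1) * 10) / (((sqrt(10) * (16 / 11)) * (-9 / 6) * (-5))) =11 * sqrt(10) / 120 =0.29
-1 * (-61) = 61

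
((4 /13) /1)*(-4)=-1.23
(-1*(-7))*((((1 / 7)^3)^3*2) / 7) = 2 / 40353607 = 0.00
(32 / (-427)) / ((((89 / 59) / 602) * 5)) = -162368 / 27145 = -5.98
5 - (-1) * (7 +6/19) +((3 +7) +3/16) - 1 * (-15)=11401/304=37.50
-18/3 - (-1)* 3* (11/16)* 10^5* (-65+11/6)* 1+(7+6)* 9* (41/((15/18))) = -13022374.60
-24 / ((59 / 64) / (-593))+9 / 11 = 10019859 / 649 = 15438.92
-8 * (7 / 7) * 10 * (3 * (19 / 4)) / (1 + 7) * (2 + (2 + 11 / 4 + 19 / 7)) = -75525 / 56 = -1348.66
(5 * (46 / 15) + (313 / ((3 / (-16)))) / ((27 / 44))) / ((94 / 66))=-2410210 / 1269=-1899.30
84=84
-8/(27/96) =-256/9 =-28.44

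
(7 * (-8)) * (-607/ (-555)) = -33992/ 555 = -61.25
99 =99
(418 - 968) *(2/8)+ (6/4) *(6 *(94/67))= -16733/134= -124.87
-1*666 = -666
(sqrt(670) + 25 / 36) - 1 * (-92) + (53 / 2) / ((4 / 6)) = sqrt(670) + 1192 / 9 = 158.33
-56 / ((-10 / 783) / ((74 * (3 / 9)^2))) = 180264 / 5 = 36052.80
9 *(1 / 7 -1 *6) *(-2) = 738 / 7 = 105.43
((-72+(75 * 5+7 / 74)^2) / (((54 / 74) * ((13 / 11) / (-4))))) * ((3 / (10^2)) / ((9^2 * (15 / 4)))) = -64.42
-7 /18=-0.39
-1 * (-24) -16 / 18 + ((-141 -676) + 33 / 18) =-14257 / 18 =-792.06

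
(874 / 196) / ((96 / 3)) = 437 / 3136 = 0.14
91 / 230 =0.40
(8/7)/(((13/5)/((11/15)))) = 88/273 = 0.32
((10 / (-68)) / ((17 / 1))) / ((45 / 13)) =-13 / 5202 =-0.00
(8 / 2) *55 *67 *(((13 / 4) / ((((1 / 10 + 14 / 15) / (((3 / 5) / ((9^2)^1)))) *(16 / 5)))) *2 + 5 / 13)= 85363025 / 14508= 5883.86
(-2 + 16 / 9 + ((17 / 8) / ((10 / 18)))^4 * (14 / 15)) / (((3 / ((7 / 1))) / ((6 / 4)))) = 80463648307 / 115200000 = 698.47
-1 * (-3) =3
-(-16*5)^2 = -6400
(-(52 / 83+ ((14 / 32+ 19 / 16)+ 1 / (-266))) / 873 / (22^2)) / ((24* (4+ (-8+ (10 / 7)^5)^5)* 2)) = 38029449172736574957841703 / 11053875685373194185645249417320448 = 0.00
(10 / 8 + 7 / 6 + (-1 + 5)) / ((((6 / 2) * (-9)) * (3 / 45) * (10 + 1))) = -35 / 108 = -0.32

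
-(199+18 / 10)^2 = -1008016 / 25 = -40320.64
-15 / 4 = -3.75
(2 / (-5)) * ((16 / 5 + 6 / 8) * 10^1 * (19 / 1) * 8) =-12008 / 5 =-2401.60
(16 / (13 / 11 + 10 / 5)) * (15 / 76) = 132 / 133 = 0.99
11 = 11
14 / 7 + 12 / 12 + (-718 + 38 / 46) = -16426 / 23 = -714.17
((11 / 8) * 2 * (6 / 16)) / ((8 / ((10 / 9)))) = 0.14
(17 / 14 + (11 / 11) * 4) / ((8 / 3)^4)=5913 / 57344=0.10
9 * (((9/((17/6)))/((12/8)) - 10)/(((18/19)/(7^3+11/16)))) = -7000227/272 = -25736.13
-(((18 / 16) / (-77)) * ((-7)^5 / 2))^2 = -466948881 / 30976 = -15074.54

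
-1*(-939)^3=827936019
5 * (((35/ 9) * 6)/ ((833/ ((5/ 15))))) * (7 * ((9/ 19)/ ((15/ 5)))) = 50/ 969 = 0.05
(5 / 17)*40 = 200 / 17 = 11.76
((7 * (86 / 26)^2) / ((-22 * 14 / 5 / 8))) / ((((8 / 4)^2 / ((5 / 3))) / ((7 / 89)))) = -323575 / 992706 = -0.33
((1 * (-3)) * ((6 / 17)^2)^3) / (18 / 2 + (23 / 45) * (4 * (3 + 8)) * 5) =-1259712 / 26382362917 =-0.00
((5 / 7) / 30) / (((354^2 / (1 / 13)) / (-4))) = -1 / 17105634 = -0.00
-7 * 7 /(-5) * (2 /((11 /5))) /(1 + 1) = 49 /11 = 4.45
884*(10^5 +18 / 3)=88405304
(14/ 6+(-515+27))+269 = -650/ 3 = -216.67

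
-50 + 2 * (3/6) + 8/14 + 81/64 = -21129/448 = -47.16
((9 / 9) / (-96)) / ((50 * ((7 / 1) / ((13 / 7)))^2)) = -169 / 11524800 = -0.00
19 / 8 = 2.38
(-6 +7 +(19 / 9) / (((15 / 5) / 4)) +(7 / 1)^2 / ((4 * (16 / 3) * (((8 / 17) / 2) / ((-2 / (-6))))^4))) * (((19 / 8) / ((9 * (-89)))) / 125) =-109821539 / 354336768000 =-0.00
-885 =-885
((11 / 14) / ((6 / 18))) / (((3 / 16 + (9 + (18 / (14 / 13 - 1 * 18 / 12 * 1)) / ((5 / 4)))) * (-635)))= 968 / 6479921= 0.00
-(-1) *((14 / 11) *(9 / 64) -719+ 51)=-235073 / 352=-667.82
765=765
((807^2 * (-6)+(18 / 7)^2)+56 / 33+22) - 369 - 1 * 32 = -3907864.69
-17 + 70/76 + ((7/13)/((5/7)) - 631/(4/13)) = -2066.08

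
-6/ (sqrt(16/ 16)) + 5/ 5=-5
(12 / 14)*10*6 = 360 / 7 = 51.43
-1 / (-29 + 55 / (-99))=9 / 266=0.03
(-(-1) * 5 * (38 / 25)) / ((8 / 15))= 57 / 4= 14.25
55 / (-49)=-55 / 49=-1.12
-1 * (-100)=100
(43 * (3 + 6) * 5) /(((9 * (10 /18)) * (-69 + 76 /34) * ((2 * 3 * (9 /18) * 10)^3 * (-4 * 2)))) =731 /27240000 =0.00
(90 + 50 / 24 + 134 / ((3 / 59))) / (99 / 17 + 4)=556393 / 2004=277.64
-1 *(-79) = 79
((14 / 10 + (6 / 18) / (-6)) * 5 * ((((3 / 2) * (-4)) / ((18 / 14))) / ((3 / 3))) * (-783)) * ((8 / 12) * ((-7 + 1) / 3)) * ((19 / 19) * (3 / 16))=-24563 / 4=-6140.75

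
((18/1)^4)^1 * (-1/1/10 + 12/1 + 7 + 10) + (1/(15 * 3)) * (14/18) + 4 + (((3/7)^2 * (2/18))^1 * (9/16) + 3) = 963296439901/317520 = 3033813.43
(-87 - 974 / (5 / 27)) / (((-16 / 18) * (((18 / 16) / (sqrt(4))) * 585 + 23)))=481194 / 28165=17.08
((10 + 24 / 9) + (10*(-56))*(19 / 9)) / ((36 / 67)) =-352621 / 162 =-2176.67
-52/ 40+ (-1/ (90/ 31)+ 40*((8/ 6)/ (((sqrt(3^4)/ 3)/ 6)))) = 4726/ 45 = 105.02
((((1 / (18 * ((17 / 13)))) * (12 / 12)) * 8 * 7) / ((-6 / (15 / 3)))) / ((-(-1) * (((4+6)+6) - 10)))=-455 / 1377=-0.33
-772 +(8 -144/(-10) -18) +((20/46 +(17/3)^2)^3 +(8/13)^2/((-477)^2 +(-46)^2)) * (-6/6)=-12131300145655562951/344234770178715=-35241.36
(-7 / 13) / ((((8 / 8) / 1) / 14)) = -7.54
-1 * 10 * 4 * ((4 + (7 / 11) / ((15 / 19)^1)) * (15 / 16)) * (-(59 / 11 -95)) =-1954745 / 121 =-16154.92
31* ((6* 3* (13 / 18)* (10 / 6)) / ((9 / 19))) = 38285 / 27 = 1417.96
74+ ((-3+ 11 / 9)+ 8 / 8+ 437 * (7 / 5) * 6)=168481 / 45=3744.02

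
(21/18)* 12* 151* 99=209286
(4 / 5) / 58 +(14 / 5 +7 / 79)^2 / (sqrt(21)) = 2 / 145 +185983 *sqrt(21) / 468075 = 1.83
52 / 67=0.78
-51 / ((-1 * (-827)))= -51 / 827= -0.06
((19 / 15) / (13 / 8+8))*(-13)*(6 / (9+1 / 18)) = -71136 / 62755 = -1.13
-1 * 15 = -15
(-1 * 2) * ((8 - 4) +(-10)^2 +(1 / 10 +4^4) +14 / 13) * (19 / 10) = -1372.47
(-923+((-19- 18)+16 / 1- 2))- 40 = -986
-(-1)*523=523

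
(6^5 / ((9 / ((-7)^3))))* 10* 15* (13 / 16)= -36117900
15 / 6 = 5 / 2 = 2.50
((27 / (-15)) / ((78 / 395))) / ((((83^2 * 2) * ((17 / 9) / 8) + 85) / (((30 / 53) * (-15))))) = 0.02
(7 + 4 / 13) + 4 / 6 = 311 / 39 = 7.97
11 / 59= 0.19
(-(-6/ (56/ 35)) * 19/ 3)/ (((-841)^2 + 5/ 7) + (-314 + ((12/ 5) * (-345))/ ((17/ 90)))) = 11305/ 334430072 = 0.00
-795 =-795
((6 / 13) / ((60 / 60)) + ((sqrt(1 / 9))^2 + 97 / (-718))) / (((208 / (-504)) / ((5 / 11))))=-1286495 / 2669524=-0.48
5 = 5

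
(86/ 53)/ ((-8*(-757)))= 43/ 160484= 0.00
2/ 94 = 1/ 47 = 0.02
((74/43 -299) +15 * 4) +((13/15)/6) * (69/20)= -6108943/25800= -236.78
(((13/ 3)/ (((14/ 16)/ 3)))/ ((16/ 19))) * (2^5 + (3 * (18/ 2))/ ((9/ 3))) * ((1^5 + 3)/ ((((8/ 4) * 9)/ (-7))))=-10127/ 9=-1125.22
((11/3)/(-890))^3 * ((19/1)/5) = -25289/95170815000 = -0.00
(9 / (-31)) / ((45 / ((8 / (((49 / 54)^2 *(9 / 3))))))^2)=-6718464 / 4467720775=-0.00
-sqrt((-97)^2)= -97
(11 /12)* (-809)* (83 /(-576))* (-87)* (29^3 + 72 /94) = -24554030323867 /108288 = -226747472.70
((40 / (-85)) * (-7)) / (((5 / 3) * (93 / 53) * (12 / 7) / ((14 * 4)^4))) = 51080372224 / 7905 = 6461780.17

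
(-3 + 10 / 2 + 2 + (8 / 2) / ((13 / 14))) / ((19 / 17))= 1836 / 247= 7.43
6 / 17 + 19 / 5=4.15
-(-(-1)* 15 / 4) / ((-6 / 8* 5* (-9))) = -1 / 9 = -0.11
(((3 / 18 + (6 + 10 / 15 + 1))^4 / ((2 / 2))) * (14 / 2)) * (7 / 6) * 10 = 1195521845 / 3888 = 307490.19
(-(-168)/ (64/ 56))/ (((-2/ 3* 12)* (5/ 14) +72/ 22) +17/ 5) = 38.53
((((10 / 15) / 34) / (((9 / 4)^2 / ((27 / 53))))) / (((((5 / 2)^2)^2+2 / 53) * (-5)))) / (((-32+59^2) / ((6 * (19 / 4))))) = -2432 / 29161415715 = -0.00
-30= -30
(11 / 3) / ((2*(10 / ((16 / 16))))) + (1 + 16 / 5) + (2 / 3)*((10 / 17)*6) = 6871 / 1020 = 6.74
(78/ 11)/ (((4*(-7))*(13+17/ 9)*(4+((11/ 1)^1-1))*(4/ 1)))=-351/ 1155616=-0.00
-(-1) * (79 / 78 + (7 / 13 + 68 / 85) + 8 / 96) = 633 / 260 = 2.43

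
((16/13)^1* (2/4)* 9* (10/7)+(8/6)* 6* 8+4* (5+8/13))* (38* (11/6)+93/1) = 4190944/273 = 15351.44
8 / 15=0.53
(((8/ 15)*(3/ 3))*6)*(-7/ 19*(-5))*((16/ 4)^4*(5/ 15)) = 28672/ 57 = 503.02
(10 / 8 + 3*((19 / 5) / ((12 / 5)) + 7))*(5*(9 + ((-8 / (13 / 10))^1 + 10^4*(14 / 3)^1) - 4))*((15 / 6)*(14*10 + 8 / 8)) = 57738072375 / 26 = 2220695091.35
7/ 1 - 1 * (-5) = 12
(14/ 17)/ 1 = 14/ 17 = 0.82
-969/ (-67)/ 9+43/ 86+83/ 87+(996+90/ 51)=66116547/ 66062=1000.83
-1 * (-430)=430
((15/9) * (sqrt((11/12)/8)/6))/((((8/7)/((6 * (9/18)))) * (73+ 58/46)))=115 * sqrt(66)/281088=0.00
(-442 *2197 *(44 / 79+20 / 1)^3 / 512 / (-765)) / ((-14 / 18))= -68264274442 / 2465195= -27691.23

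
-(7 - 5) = -2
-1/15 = -0.07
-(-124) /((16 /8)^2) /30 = 1.03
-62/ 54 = -31/ 27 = -1.15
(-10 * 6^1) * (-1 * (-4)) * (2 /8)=-60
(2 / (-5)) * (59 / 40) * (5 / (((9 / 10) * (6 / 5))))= -2.73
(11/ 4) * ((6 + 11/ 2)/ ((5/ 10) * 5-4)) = -253/ 12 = -21.08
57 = 57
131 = 131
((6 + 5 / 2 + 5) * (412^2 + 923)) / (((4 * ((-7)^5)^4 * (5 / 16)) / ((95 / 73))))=3573558 / 118874192647462777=0.00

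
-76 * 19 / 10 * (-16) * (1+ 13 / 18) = 3979.02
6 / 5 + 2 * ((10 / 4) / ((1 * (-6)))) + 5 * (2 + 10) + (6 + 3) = 2081 / 30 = 69.37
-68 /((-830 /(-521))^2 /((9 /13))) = -41530473 /2238925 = -18.55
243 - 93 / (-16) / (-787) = 242.99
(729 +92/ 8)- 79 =1323/ 2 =661.50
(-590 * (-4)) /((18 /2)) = 2360 /9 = 262.22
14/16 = 7/8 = 0.88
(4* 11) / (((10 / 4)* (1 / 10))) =176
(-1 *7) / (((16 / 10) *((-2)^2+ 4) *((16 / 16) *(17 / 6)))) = -105 / 544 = -0.19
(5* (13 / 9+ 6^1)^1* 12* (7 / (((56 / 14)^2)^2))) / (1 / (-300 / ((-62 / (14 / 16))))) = 410375 / 7936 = 51.71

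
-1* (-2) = 2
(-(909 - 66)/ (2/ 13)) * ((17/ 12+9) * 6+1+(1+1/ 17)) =-24055005/ 68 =-353750.07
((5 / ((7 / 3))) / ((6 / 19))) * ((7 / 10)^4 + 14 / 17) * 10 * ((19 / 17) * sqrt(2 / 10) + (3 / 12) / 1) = 490789 / 27200 + 9324991 * sqrt(5) / 578000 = 54.12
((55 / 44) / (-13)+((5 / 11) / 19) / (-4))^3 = -0.00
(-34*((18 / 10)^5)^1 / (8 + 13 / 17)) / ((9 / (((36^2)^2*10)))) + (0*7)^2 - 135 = -12739086997731 / 93125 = -136795565.08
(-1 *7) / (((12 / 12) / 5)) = -35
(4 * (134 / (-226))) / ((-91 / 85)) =22780 / 10283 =2.22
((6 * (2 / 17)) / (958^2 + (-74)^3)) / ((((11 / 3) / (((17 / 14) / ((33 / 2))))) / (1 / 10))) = 3 / 1085303450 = 0.00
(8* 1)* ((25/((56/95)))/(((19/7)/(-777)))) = -97125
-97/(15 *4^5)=-97/15360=-0.01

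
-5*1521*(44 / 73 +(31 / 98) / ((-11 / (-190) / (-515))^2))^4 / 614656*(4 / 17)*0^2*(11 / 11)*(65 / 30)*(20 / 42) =0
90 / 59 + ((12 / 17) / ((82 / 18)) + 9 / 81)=663041 / 370107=1.79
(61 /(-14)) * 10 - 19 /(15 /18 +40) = -10789 /245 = -44.04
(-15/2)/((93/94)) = -235/31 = -7.58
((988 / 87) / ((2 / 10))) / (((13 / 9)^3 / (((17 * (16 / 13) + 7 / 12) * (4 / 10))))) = 10326690 / 63713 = 162.08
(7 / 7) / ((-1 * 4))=-1 / 4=-0.25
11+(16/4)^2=27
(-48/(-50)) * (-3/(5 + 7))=-6/25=-0.24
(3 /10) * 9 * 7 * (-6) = -567 /5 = -113.40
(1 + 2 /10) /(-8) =-3 /20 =-0.15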